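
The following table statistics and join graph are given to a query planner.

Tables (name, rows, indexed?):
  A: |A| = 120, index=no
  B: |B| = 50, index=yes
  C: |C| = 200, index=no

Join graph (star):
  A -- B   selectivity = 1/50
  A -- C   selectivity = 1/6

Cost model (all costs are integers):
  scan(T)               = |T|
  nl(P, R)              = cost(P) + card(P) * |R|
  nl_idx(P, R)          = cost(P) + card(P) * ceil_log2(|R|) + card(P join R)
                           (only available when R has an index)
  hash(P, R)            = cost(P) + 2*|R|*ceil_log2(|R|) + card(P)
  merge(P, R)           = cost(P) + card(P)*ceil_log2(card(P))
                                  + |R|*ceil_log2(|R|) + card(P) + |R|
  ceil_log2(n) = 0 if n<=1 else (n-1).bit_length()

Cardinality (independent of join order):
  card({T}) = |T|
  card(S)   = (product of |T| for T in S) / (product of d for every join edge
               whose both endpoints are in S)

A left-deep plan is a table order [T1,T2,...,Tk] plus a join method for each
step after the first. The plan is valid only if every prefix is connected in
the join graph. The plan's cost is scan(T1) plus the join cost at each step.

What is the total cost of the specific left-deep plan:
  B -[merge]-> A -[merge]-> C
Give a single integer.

step 1: scan B: cost=50, card=50
step 2: join A via merge
    card(P join A) = 50*120/(50) = 120
    cost = 50 + 50*6 + 120*7 + 50 + 120 = 1360
step 3: join C via merge
    card(P join C) = 120*200/(6) = 4000
    cost = 1360 + 120*7 + 200*8 + 120 + 200 = 4120

4120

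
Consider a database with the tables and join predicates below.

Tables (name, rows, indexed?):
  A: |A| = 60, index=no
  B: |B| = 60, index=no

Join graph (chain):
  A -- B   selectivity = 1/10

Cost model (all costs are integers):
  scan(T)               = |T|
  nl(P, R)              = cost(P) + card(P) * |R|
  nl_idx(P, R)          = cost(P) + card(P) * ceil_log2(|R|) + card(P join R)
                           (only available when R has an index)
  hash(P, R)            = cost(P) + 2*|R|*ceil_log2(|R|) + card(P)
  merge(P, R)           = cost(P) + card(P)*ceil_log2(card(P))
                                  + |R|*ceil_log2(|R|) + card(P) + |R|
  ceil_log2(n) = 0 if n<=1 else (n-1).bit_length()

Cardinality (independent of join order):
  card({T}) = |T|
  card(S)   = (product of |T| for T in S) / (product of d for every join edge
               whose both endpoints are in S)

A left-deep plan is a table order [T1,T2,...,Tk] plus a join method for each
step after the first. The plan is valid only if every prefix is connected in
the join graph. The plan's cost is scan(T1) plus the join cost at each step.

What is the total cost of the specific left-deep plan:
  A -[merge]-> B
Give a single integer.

900

step 1: scan A: cost=60, card=60
step 2: join B via merge
    card(P join B) = 60*60/(10) = 360
    cost = 60 + 60*6 + 60*6 + 60 + 60 = 900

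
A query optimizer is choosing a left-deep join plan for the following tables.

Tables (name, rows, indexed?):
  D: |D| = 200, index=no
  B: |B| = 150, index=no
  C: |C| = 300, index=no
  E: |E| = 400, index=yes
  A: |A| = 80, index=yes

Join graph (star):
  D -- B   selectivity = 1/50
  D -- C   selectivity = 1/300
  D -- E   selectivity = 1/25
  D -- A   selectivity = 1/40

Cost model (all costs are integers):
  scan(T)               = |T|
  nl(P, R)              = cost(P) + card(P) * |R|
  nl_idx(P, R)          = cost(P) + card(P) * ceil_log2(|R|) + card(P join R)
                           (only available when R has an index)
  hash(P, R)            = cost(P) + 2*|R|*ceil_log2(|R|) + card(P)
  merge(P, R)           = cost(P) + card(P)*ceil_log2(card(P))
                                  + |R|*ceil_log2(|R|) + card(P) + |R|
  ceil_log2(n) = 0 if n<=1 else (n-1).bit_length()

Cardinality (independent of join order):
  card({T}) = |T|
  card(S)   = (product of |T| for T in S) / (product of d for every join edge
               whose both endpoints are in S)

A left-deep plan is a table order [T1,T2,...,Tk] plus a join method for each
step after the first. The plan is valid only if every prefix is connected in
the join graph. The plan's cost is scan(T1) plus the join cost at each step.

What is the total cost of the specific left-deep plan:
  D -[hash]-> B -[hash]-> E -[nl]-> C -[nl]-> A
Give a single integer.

3658600

step 1: scan D: cost=200, card=200
step 2: join B via hash
    card(P join B) = 200*150/(50) = 600
    cost = 200 + 2*150*8 + 200 = 2800
step 3: join E via hash
    card(P join E) = 600*400/(25) = 9600
    cost = 2800 + 2*400*9 + 600 = 10600
step 4: join C via nl
    card(P join C) = 9600*300/(300) = 9600
    cost = 10600 + 9600*300 = 2890600
step 5: join A via nl
    card(P join A) = 9600*80/(40) = 19200
    cost = 2890600 + 9600*80 = 3658600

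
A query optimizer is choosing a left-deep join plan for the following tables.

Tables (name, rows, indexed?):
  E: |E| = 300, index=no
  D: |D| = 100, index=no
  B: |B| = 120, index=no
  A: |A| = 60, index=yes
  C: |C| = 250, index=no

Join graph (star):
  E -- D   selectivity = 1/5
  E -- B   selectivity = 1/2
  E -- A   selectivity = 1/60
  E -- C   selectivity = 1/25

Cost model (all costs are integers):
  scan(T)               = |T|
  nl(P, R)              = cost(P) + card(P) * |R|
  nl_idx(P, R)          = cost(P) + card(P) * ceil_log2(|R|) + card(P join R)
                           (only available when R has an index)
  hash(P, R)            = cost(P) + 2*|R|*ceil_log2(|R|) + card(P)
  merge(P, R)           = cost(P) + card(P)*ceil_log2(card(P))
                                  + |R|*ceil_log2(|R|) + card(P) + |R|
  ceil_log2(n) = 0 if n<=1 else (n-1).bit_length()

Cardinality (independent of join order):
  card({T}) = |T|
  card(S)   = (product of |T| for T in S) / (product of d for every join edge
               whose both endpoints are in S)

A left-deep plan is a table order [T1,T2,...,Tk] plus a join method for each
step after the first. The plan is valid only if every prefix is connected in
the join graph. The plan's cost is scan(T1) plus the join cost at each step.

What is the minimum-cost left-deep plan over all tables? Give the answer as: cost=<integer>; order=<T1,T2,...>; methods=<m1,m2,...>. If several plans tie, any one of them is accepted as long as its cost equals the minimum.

Selinger DP (subsets sized 1..n):
  {E}: scan cost=300, card=300
  {D}: scan cost=100, card=100
  {B}: scan cost=120, card=120
  {A}: scan cost=60, card=60
  {C}: scan cost=250, card=250
  {DE}: card=6000; try (D,hash)→2000, (E,merge)→3900, (D,merge)→4100, (E,hash)→5600, (E,nl)→30100, (D,nl)→30300; best=2000 via (D,hash)
  {BE}: card=18000; try (B,hash)→2280, (E,merge)→4080, (B,merge)→4260, (E,hash)→5640, (E,nl)→36120, (B,nl)→36300; best=2280 via (B,hash)
  {AE}: card=300; try (A,hash)→1320, (A,nl_idx)→2400, (E,merge)→3480, (A,merge)→3720, (E,hash)→5520, (E,nl)→18060 …(+1); best=1320 via (A,hash)
  {CE}: card=3000; try (C,hash)→4600, (E,merge)→5500, (C,merge)→5550, (E,hash)→5900, (E,nl)→75250, (C,nl)→75300; best=4600 via (C,hash)
  {BDE}: card=360000; try (B,hash)→9680, (D,hash)→21680, (B,merge)→86960, (D,merge)→291080, (B,nl)→722000, (D,nl)→1802280; best=9680 via (B,hash)
  {ADE}: card=6000; try (D,hash)→3020, (D,merge)→5120, (A,hash)→8720, (D,nl)→31320, (A,nl_idx)→44000, (A,merge)→86420 …(+1); best=3020 via (D,hash)
  {CDE}: card=60000; try (D,hash)→9000, (C,hash)→12000, (D,merge)→44400, (C,merge)→88250, (D,nl)→304600, (C,nl)→1502000; best=9000 via (D,hash)
  {ABE}: card=18000; try (B,hash)→3300, (B,merge)→5280, (A,hash)→21000, (B,nl)→37320, (A,nl_idx)→128280, (A,merge)→290700 …(+1); best=3300 via (B,hash)
  {BCE}: card=180000; try (B,hash)→9280, (C,hash)→24280, (B,merge)→44560, (C,merge)→292530, (B,nl)→364600, (C,nl)→4502280; best=9280 via (B,hash)
  {ACE}: card=3000; try (C,hash)→5620, (C,merge)→6570, (A,hash)→8320, (A,nl_idx)→25600, (A,merge)→44020, (C,nl)→76320 …(+1); best=5620 via (C,hash)
  {ABDE}: card=360000; try (B,hash)→10700, (D,hash)→22700, (B,merge)→87980, (D,merge)→292100, (A,hash)→370400, (B,nl)→723020 …(+4); best=10700 via (B,hash)
  {BCDE}: card=3600000; try (B,hash)→70680, (D,hash)→190680, (C,hash)→373680, (B,merge)→1029960, (D,merge)→3430080, (B,nl)→7209000 …(+3); best=70680 via (B,hash)
  {ACDE}: card=60000; try (D,hash)→10020, (C,hash)→13020, (D,merge)→45420, (A,hash)→69720, (C,merge)→89270, (D,nl)→305620 …(+4); best=10020 via (D,hash)
  {ABCE}: card=180000; try (B,hash)→10300, (C,hash)→25300, (B,merge)→45580, (A,hash)→190000, (C,merge)→293550, (B,nl)→365620 …(+4); best=10300 via (B,hash)
  {ABCDE}: card=3600000; try (B,hash)→71700, (D,hash)→191700, (C,hash)→374700, (B,merge)→1030980, (D,merge)→3431100, (A,hash)→3671400 …(+7); best=71700 via (B,hash)

cost=71700; order=E,A,C,D,B; methods=hash,hash,hash,hash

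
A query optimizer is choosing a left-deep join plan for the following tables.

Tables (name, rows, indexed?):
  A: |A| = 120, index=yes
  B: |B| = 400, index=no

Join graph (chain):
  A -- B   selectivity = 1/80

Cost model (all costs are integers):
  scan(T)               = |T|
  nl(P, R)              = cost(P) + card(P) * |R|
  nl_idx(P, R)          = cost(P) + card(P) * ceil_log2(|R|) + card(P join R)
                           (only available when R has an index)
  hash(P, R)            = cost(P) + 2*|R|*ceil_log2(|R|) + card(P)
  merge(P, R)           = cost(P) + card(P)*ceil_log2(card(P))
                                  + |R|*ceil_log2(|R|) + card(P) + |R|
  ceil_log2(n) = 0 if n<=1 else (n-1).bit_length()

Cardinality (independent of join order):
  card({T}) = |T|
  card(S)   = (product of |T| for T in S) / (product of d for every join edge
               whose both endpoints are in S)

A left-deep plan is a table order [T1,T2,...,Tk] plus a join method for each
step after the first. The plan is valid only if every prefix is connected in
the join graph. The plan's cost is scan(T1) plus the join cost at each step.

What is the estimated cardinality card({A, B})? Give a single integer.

600

Tables in S: A(120), B(400)
Edges inside S: A-B(d=80)
numerator = 120 * 400 = 48000
denominator = 80 = 80
card(S) = 48000 / 80 = 600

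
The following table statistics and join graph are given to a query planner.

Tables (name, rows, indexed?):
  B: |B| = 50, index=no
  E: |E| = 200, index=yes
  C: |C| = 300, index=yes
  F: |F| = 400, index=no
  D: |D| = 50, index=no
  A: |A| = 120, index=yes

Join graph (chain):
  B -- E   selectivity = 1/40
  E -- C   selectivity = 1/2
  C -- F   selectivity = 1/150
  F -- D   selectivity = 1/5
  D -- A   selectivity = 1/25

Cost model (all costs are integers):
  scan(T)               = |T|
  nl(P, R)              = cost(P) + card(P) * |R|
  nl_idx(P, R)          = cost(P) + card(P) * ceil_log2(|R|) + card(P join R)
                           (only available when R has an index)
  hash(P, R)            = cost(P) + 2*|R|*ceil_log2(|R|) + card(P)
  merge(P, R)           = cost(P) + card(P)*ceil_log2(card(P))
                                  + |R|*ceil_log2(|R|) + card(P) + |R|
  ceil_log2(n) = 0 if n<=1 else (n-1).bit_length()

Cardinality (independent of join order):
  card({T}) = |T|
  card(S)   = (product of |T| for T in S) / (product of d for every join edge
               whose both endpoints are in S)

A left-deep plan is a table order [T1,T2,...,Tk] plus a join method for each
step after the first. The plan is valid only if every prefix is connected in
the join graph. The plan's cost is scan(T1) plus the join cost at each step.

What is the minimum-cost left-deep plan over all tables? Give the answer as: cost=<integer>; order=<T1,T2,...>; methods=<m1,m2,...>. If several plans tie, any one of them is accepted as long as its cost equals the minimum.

cost=1152930; order=B,E,C,F,D,A; methods=nl_idx,merge,hash,hash,hash

Selinger DP (subsets sized 1..n):
  {B}: scan cost=50, card=50
  {E}: scan cost=200, card=200
  {C}: scan cost=300, card=300
  {F}: scan cost=400, card=400
  {D}: scan cost=50, card=50
  {A}: scan cost=120, card=120
  {BE}: card=250; try (E,nl_idx)→700, (B,hash)→1000, (E,merge)→2200, (B,merge)→2350, (E,hash)→3300, (E,nl)→10050 …(+1); best=700 via (E,nl_idx)
  {CE}: card=30000; try (E,hash)→3800, (C,merge)→5000, (E,merge)→5100, (C,hash)→5800, (C,nl_idx)→32000, (E,nl_idx)→32700 …(+2); best=3800 via (E,hash)
  {CF}: card=800; try (C,nl_idx)→4800, (C,hash)→6200, (F,merge)→7300, (C,merge)→7400, (F,hash)→7800, (F,nl)→120300 …(+1); best=4800 via (C,nl_idx)
  {DF}: card=4000; try (D,hash)→1400, (F,merge)→4400, (D,merge)→4750, (F,hash)→7300, (F,nl)→20050, (D,nl)→20400; best=1400 via (D,hash)
  {AD}: card=240; try (A,nl_idx)→640, (D,hash)→840, (A,merge)→1360, (D,merge)→1430, (A,hash)→1780, (A,nl)→6050 …(+1); best=640 via (A,nl_idx)
  {BCE}: card=37500; try (C,merge)→5950, (C,hash)→6350, (B,hash)→34400, (C,nl_idx)→40450, (C,nl)→75700, (B,merge)→484150 …(+1); best=5950 via (C,merge)
  {CEF}: card=80000; try (E,hash)→8800, (E,merge)→15400, (F,hash)→41000, (E,nl_idx)→91200, (E,nl)→164800, (F,merge)→487800 …(+1); best=8800 via (E,hash)
  {CDF}: card=8000; try (D,hash)→6200, (C,hash)→10800, (D,merge)→13950, (D,nl)→44800, (C,nl_idx)→45400, (C,merge)→56400 …(+1); best=6200 via (D,hash)
  {ADF}: card=19200; try (F,merge)→6800, (A,hash)→7080, (F,hash)→8080, (A,nl_idx)→48600, (A,merge)→54360, (F,nl)→96640 …(+1); best=6800 via (F,merge)
  {BCEF}: card=100000; try (F,hash)→50650, (B,hash)→89400, (F,merge)→647450, (B,merge)→1449150, (B,nl)→4008800, (F,nl)→15005950; best=50650 via (F,hash)
  {CDEF}: card=800000; try (E,hash)→17400, (D,hash)→89400, (E,merge)→120000, (E,nl_idx)→870200, (D,merge)→1449150, (E,nl)→1606200 …(+1); best=17400 via (E,hash)
  {ACDF}: card=38400; try (A,hash)→15880, (C,hash)→31400, (A,nl_idx)→100600, (A,merge)→119160, (C,nl_idx)→218000, (C,merge)→317000 …(+2); best=15880 via (A,hash)
  {BCDEF}: card=1000000; try (D,hash)→151250, (B,hash)→818000, (D,merge)→1851000, (D,nl)→5050650, (B,merge)→16817750, (B,nl)→40017400; best=151250 via (D,hash)
  {ACDEF}: card=3840000; try (E,hash)→57480, (E,merge)→670480, (A,hash)→819080, (E,nl_idx)→4163080, (E,nl)→7695880, (A,nl_idx)→9457400 …(+2); best=57480 via (E,hash)
  {ABCDEF}: card=4800000; try (A,hash)→1152930, (B,hash)→3898080, (A,nl_idx)→11951250, (A,merge)→21152210, (B,merge)→88377830, (A,nl)→120151250 …(+1); best=1152930 via (A,hash)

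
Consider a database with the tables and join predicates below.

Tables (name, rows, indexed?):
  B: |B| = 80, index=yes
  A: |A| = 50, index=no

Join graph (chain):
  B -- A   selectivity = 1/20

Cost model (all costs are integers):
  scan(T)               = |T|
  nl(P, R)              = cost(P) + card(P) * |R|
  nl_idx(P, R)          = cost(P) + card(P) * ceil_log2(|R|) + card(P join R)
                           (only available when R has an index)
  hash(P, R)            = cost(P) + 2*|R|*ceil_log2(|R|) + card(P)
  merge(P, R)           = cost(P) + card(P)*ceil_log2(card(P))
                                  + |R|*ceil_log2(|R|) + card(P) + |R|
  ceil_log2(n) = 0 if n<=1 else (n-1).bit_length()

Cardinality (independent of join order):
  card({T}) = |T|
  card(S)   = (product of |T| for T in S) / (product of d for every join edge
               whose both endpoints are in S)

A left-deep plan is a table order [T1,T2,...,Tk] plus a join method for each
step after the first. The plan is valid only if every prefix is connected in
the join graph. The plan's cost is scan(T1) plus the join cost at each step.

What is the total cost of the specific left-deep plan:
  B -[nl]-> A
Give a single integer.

4080

step 1: scan B: cost=80, card=80
step 2: join A via nl
    card(P join A) = 80*50/(20) = 200
    cost = 80 + 80*50 = 4080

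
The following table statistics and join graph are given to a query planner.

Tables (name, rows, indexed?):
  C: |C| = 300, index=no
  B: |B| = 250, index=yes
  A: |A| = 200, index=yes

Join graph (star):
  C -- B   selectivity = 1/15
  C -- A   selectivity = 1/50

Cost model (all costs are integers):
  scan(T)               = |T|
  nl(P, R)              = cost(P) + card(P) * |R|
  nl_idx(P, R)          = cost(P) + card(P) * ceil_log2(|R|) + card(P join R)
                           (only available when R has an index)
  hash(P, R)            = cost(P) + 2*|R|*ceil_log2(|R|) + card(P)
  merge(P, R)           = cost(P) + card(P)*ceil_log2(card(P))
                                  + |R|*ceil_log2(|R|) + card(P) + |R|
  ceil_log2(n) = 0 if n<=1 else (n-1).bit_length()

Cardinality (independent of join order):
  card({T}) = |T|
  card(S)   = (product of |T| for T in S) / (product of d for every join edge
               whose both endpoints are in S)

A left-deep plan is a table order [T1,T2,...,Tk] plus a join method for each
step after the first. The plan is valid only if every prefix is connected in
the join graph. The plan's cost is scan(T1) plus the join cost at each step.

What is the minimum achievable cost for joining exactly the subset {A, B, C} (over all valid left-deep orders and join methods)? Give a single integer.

9000

Selinger DP over subsets of {A,B,C}:
  {C}: scan cost=300, card=300
  {B}: scan cost=250, card=250
  {A}: scan cost=200, card=200
  {BC}: card=5000; try (B,hash)→4600, (C,merge)→5500, (B,merge)→5550, (C,hash)→5900, (B,nl_idx)→7700, (C,nl)→75250 …(+1); best=4600 via (B,hash)
  {AC}: card=1200; try (A,hash)→3800, (A,nl_idx)→3900, (C,merge)→5000, (A,merge)→5100, (C,hash)→5800, (C,nl)→60200 …(+1); best=3800 via (A,hash)
  {ABC}: card=20000; try (B,hash)→9000, (A,hash)→12800, (B,merge)→20450, (B,nl_idx)→33400, (A,nl_idx)→64600, (A,merge)→76400 …(+2); best=9000 via (B,hash)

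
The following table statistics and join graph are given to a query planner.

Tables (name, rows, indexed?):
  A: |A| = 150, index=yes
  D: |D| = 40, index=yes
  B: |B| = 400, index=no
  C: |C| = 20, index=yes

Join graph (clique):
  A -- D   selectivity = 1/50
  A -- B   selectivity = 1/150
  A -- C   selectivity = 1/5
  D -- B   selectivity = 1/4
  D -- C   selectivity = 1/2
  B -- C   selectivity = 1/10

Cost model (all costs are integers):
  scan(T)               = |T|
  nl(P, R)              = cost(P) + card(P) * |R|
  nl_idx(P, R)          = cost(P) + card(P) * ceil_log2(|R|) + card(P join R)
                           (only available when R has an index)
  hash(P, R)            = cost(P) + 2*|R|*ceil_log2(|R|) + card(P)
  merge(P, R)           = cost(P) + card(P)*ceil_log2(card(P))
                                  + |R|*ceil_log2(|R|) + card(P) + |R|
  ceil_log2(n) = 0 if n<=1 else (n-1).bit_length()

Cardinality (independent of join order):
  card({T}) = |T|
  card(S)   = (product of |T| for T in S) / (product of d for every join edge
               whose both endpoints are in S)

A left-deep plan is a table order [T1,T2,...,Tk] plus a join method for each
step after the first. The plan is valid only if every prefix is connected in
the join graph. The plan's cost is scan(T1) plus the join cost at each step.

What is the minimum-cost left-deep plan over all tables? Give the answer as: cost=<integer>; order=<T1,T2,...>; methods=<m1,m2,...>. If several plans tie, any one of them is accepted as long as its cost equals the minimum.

Selinger DP (subsets sized 1..n):
  {A}: scan cost=150, card=150
  {D}: scan cost=40, card=40
  {B}: scan cost=400, card=400
  {C}: scan cost=20, card=20
  {AD}: card=120; try (A,nl_idx)→480, (D,hash)→780, (D,nl_idx)→1170, (A,merge)→1670, (D,merge)→1780, (A,hash)→2480 …(+2); best=480 via (A,nl_idx)
  {AB}: card=400; try (A,hash)→3200, (A,nl_idx)→4000, (B,merge)→5500, (A,merge)→5750, (B,hash)→7500, (B,nl)→60150 …(+1); best=3200 via (A,hash)
  {AC}: card=600; try (C,hash)→500, (A,nl_idx)→780, (A,merge)→1490, (C,nl_idx)→1500, (C,merge)→1620, (A,hash)→2440 …(+2); best=500 via (C,hash)
  {BD}: card=4000; try (D,hash)→1280, (B,merge)→4320, (D,merge)→4680, (D,nl_idx)→6800, (B,hash)→7280, (B,nl)→16040 …(+1); best=1280 via (D,hash)
  {CD}: card=400; try (C,hash)→280, (D,merge)→420, (C,merge)→440, (D,hash)→520, (D,nl_idx)→540, (C,nl_idx)→640 …(+2); best=280 via (C,hash)
  {BC}: card=800; try (C,hash)→1000, (C,nl_idx)→3200, (B,merge)→4140, (C,merge)→4520, (B,hash)→7240, (B,nl)→8020 …(+1); best=1000 via (C,hash)
  {ABD}: card=80; try (D,hash)→4080, (B,merge)→5440, (D,nl_idx)→5680, (D,merge)→7480, (A,hash)→7680, (B,hash)→7800 …(+5); best=4080 via (D,hash)
  {ACD}: card=240; try (C,hash)→800, (C,nl_idx)→1320, (C,merge)→1560, (D,hash)→1580, (C,nl)→2880, (A,hash)→3080 …(+6); best=800 via (C,hash)
  {ABC}: card=160; try (C,hash)→3800, (A,hash)→4200, (C,nl_idx)→5360, (C,merge)→7320, (A,nl_idx)→7560, (B,hash)→8300 …(+5); best=3800 via (C,hash)
  {BCD}: card=4000; try (D,hash)→2280, (C,hash)→5480, (B,hash)→7880, (B,merge)→8280, (D,nl_idx)→9800, (D,merge)→10080 …(+5); best=2280 via (D,hash)
  {ABCD}: card=16; try (C,hash)→4360, (D,hash)→4440, (C,nl_idx)→4496, (D,nl_idx)→4776, (C,merge)→4840, (D,merge)→5520 …(+9); best=4360 via (C,hash)

cost=4360; order=B,A,D,C; methods=hash,hash,hash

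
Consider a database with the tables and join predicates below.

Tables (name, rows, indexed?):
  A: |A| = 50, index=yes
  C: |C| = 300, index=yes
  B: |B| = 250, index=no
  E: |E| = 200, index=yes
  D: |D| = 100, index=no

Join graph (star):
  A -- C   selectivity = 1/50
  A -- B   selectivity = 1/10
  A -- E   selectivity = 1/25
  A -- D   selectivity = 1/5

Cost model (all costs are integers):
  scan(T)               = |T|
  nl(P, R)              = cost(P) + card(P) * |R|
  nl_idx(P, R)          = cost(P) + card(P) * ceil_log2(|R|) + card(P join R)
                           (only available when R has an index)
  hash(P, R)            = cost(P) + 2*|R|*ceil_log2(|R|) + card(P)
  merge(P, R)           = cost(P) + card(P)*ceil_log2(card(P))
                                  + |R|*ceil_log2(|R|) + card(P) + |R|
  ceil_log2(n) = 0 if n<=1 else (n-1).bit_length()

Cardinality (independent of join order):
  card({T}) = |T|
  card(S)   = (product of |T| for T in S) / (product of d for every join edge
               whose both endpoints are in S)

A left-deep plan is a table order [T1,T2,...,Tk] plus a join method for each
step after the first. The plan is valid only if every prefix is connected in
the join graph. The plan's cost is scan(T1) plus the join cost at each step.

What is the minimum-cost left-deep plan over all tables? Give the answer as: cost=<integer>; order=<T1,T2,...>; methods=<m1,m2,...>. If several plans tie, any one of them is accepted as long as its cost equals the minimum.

cost=60100; order=A,C,E,D,B; methods=nl_idx,hash,hash,hash

Selinger DP (subsets sized 1..n):
  {A}: scan cost=50, card=50
  {C}: scan cost=300, card=300
  {B}: scan cost=250, card=250
  {E}: scan cost=200, card=200
  {D}: scan cost=100, card=100
  {AC}: card=300; try (C,nl_idx)→800, (A,hash)→1200, (A,nl_idx)→2400, (C,merge)→3400, (A,merge)→3650, (C,hash)→5500 …(+2); best=800 via (C,nl_idx)
  {AB}: card=1250; try (A,hash)→1100, (B,merge)→2650, (A,merge)→2850, (A,nl_idx)→3000, (B,hash)→4100, (B,nl)→12550 …(+1); best=1100 via (A,hash)
  {AE}: card=400; try (E,nl_idx)→850, (A,hash)→1000, (A,nl_idx)→1800, (E,merge)→2200, (A,merge)→2350, (E,hash)→3300 …(+2); best=850 via (E,nl_idx)
  {AD}: card=1000; try (A,hash)→800, (D,merge)→1200, (A,merge)→1250, (D,hash)→1500, (A,nl_idx)→1700, (D,nl)→5050 …(+1); best=800 via (A,hash)
  {ABC}: card=7500; try (B,hash)→5100, (B,merge)→6050, (C,hash)→7750, (C,merge)→19100, (C,nl_idx)→19850, (B,nl)→75800 …(+1); best=5100 via (B,hash)
  {ACE}: card=2400; try (E,hash)→4300, (E,merge)→5600, (E,nl_idx)→5600, (C,hash)→6650, (C,nl_idx)→6850, (C,merge)→7850 …(+2); best=4300 via (E,hash)
  {ACD}: card=6000; try (D,hash)→2500, (D,merge)→4600, (C,hash)→7200, (C,merge)→14800, (C,nl_idx)→15800, (D,nl)→30800 …(+1); best=2500 via (D,hash)
  {ABE}: card=10000; try (B,hash)→5250, (E,hash)→5550, (B,merge)→7100, (E,merge)→17900, (E,nl_idx)→21100, (B,nl)→100850 …(+1); best=5250 via (B,hash)
  {ABD}: card=25000; try (D,hash)→3750, (B,hash)→5800, (B,merge)→14050, (D,merge)→16900, (D,nl)→126100, (B,nl)→250800; best=3750 via (D,hash)
  {ADE}: card=8000; try (D,hash)→2650, (E,hash)→5000, (D,merge)→5650, (E,merge)→13600, (E,nl_idx)→16800, (D,nl)→40850 …(+1); best=2650 via (D,hash)
  {ABCE}: card=60000; try (B,hash)→10700, (E,hash)→15800, (C,hash)→20650, (B,merge)→37750, (E,merge)→111900, (E,nl_idx)→125100 …(+5); best=10700 via (B,hash)
  {ABCD}: card=150000; try (B,hash)→12500, (D,hash)→14000, (C,hash)→34150, (B,merge)→88750, (D,merge)→110900, (C,nl_idx)→378750 …(+4); best=12500 via (B,hash)
  {ACDE}: card=48000; try (D,hash)→8100, (E,hash)→11700, (C,hash)→16050, (D,merge)→36300, (E,merge)→88300, (E,nl_idx)→98500 …(+5); best=8100 via (D,hash)
  {ABDE}: card=200000; try (B,hash)→14650, (D,hash)→16650, (E,hash)→31950, (B,merge)→116900, (D,merge)→156050, (E,nl_idx)→403750 …(+4); best=14650 via (B,hash)
  {ABCDE}: card=1200000; try (B,hash)→60100, (D,hash)→72100, (E,hash)→165700, (C,hash)→220050, (B,merge)→826350, (D,merge)→1031500 …(+8); best=60100 via (B,hash)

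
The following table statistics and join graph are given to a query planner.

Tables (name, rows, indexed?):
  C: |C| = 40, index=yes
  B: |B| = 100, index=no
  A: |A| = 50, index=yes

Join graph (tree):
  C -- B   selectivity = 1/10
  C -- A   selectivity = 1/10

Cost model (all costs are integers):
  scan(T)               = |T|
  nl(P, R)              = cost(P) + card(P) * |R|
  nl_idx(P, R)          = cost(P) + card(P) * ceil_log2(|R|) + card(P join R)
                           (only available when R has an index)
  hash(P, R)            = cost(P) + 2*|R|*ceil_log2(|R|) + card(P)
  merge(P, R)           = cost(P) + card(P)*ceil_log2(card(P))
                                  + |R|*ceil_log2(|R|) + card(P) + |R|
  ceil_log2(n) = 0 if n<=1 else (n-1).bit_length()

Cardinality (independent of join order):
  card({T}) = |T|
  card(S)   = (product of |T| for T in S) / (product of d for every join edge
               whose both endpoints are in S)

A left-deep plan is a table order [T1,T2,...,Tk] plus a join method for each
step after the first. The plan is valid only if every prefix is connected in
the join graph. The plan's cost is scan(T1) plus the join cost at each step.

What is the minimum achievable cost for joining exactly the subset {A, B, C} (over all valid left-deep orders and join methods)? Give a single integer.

Selinger DP over subsets of {A,B,C}:
  {C}: scan cost=40, card=40
  {B}: scan cost=100, card=100
  {A}: scan cost=50, card=50
  {BC}: card=400; try (C,hash)→680, (C,nl_idx)→1100, (B,merge)→1120, (C,merge)→1180, (B,hash)→1480, (B,nl)→4040 …(+1); best=680 via (C,hash)
  {AC}: card=200; try (A,nl_idx)→480, (C,nl_idx)→550, (C,hash)→580, (A,merge)→670, (C,merge)→680, (A,hash)→680 …(+2); best=480 via (A,nl_idx)
  {ABC}: card=2000; try (A,hash)→1680, (B,hash)→2080, (B,merge)→3080, (A,merge)→5030, (A,nl_idx)→5080, (B,nl)→20480 …(+1); best=1680 via (A,hash)

1680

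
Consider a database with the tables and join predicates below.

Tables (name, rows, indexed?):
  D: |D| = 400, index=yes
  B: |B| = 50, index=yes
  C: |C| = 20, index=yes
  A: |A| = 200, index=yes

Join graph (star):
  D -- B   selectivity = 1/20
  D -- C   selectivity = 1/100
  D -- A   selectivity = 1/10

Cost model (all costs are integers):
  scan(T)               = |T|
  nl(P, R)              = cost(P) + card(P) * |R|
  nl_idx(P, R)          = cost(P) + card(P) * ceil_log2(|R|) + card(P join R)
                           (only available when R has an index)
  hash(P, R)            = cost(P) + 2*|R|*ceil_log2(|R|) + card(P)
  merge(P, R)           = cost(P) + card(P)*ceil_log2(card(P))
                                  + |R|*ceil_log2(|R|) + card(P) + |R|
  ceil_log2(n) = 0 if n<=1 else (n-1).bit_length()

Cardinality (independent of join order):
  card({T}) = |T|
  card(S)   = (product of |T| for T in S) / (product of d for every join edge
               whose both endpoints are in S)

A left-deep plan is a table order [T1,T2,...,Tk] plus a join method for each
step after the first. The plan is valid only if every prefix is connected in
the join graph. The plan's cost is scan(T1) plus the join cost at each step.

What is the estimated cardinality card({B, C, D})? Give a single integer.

200

Tables in S: B(50), C(20), D(400)
Edges inside S: D-B(d=20), D-C(d=100)
numerator = 50 * 20 * 400 = 400000
denominator = 20 * 100 = 2000
card(S) = 400000 / 2000 = 200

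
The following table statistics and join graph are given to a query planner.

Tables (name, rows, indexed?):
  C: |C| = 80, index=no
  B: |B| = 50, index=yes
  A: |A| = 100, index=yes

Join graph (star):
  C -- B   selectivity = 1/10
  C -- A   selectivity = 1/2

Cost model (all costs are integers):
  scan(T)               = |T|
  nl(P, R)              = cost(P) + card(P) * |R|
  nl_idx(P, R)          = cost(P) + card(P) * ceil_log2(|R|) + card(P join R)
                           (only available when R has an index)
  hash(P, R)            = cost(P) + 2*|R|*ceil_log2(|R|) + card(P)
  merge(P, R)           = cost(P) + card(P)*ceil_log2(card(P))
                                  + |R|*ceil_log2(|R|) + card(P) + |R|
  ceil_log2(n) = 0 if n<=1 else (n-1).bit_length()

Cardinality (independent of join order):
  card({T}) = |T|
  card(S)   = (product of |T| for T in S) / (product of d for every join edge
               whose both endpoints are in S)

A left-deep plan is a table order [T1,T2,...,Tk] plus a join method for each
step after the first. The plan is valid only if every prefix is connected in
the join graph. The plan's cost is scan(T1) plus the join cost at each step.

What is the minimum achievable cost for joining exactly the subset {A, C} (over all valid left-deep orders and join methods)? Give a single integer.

Selinger DP over subsets of {A,C}:
  {C}: scan cost=80, card=80
  {A}: scan cost=100, card=100
  {AC}: card=4000; try (C,hash)→1320, (A,merge)→1520, (C,merge)→1540, (A,hash)→1560, (A,nl_idx)→4640, (A,nl)→8080 …(+1); best=1320 via (C,hash)

1320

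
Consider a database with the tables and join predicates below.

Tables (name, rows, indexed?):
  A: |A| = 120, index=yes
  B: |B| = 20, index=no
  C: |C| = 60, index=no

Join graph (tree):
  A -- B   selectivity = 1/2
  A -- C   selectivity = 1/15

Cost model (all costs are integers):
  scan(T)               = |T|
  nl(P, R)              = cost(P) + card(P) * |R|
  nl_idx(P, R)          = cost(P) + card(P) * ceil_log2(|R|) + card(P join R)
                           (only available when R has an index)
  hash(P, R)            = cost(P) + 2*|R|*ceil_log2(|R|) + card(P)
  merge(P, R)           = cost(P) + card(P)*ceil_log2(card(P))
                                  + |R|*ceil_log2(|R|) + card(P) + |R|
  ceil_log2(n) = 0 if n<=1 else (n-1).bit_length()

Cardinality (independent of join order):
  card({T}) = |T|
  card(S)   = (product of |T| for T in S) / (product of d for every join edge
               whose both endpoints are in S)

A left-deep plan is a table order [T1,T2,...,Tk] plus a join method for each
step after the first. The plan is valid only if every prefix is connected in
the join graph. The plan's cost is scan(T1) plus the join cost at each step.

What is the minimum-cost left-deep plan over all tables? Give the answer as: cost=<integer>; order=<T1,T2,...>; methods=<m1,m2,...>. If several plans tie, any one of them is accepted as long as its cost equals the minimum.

cost=1640; order=A,C,B; methods=hash,hash

Selinger DP (subsets sized 1..n):
  {A}: scan cost=120, card=120
  {B}: scan cost=20, card=20
  {C}: scan cost=60, card=60
  {AB}: card=1200; try (B,hash)→440, (A,merge)→1100, (B,merge)→1200, (A,nl_idx)→1360, (A,hash)→1720, (A,nl)→2420 …(+1); best=440 via (B,hash)
  {AC}: card=480; try (C,hash)→960, (A,nl_idx)→960, (A,merge)→1440, (C,merge)→1500, (A,hash)→1800, (A,nl)→7260 …(+1); best=960 via (C,hash)
  {ABC}: card=4800; try (B,hash)→1640, (C,hash)→2360, (B,merge)→5880, (B,nl)→10560, (C,merge)→15260, (C,nl)→72440; best=1640 via (B,hash)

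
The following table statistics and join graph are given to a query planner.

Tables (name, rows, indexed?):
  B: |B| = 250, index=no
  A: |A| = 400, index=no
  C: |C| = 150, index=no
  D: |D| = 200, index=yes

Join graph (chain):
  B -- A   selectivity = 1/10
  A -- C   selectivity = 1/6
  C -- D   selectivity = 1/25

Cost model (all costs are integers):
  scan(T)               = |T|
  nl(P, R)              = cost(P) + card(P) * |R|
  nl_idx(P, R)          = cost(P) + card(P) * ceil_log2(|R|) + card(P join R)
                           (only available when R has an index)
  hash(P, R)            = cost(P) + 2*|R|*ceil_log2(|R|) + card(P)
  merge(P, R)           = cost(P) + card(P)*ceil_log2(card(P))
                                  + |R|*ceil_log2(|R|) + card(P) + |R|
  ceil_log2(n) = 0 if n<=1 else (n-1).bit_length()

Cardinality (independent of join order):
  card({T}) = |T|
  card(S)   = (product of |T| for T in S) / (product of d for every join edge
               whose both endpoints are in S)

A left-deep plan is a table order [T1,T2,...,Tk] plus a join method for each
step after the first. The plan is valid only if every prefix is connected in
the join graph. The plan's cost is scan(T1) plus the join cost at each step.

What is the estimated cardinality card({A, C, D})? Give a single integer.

Tables in S: A(400), C(150), D(200)
Edges inside S: A-C(d=6), C-D(d=25)
numerator = 400 * 150 * 200 = 12000000
denominator = 6 * 25 = 150
card(S) = 12000000 / 150 = 80000

80000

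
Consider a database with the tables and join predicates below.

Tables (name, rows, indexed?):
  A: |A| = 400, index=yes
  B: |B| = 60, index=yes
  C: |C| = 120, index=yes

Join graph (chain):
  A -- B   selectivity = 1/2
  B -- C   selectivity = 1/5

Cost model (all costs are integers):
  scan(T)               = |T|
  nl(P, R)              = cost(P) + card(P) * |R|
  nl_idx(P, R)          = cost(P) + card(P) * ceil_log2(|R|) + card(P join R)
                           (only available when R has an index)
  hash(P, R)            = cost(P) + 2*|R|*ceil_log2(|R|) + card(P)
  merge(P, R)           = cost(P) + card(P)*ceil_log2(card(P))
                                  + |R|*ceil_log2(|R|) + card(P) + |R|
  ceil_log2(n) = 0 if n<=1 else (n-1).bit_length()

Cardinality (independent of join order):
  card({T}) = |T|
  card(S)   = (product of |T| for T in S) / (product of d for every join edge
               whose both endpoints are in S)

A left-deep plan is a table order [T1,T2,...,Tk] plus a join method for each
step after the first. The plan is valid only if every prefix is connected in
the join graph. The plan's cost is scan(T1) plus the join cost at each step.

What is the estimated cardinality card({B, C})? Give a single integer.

1440

Tables in S: B(60), C(120)
Edges inside S: B-C(d=5)
numerator = 60 * 120 = 7200
denominator = 5 = 5
card(S) = 7200 / 5 = 1440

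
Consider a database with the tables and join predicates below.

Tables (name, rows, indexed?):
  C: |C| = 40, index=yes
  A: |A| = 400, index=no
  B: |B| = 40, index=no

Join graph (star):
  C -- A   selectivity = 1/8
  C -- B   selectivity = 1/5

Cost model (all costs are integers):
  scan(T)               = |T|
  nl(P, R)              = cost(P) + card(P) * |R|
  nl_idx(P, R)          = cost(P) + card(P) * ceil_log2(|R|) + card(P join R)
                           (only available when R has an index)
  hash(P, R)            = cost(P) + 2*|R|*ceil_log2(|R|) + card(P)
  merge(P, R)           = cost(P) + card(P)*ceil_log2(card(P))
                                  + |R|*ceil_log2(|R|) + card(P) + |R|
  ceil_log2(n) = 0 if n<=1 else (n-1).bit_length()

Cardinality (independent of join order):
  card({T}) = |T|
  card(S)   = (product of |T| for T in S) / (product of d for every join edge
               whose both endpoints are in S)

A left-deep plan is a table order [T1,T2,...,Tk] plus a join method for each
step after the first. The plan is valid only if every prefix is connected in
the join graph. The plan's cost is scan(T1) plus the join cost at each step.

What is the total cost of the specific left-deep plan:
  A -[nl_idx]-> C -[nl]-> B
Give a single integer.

84800

step 1: scan A: cost=400, card=400
step 2: join C via nl_idx
    card(P join C) = 400*40/(8) = 2000
    cost = 400 + 400*6 + 2000 = 4800
step 3: join B via nl
    card(P join B) = 2000*40/(5) = 16000
    cost = 4800 + 2000*40 = 84800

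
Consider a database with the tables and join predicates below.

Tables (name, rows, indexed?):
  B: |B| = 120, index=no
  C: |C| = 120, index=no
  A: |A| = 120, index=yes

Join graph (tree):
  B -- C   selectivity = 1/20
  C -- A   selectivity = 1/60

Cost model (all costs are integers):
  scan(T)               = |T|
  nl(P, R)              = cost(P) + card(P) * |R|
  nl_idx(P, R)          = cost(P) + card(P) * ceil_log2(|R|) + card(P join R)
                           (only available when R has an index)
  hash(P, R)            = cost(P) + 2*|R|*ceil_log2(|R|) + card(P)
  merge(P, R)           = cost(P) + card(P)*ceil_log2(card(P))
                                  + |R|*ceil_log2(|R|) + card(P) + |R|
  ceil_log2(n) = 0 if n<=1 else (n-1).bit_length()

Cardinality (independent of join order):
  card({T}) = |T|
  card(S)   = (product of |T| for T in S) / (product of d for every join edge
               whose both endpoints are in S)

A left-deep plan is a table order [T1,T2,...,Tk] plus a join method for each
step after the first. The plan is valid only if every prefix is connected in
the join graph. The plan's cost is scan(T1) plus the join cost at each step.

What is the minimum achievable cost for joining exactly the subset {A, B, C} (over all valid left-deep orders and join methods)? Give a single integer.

3120

Selinger DP over subsets of {A,B,C}:
  {B}: scan cost=120, card=120
  {C}: scan cost=120, card=120
  {A}: scan cost=120, card=120
  {BC}: card=720; try (C,hash)→1920, (B,hash)→1920, (C,merge)→2040, (B,merge)→2040, (C,nl)→14520, (B,nl)→14520; best=1920 via (C,hash)
  {AC}: card=240; try (A,nl_idx)→1200, (C,hash)→1920, (A,hash)→1920, (C,merge)→2040, (A,merge)→2040, (C,nl)→14520 …(+1); best=1200 via (A,nl_idx)
  {ABC}: card=1440; try (B,hash)→3120, (B,merge)→4320, (A,hash)→4320, (A,nl_idx)→8400, (A,merge)→10800, (B,nl)→30000 …(+1); best=3120 via (B,hash)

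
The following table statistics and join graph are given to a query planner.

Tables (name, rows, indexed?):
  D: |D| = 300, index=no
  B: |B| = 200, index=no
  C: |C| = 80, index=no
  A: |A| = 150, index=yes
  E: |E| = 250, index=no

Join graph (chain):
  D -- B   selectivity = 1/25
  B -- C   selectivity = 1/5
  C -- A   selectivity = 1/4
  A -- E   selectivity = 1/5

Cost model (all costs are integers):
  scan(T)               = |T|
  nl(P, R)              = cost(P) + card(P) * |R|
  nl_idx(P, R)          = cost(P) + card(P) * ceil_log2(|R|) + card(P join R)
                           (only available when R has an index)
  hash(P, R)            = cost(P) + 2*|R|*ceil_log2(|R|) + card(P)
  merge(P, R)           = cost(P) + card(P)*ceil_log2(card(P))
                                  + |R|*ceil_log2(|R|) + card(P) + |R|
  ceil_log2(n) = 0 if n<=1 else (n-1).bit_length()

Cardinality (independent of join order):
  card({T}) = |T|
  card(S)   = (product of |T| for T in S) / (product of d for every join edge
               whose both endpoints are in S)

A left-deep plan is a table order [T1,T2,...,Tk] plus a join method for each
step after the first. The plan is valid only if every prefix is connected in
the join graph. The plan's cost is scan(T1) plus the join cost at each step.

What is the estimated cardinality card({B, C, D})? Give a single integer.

38400

Tables in S: B(200), C(80), D(300)
Edges inside S: D-B(d=25), B-C(d=5)
numerator = 200 * 80 * 300 = 4800000
denominator = 25 * 5 = 125
card(S) = 4800000 / 125 = 38400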